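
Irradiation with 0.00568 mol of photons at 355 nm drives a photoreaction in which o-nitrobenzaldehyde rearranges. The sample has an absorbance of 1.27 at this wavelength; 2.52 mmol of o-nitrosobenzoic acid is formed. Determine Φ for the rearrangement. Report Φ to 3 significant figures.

Product: 2.52 mmol = 0.00252 mol.
Fraction absorbed: 1 − 10^(−1.27) = 0.9463.
Photons absorbed: 0.9463 × 0.00568 = 0.005375 mol.
Φ = 0.00252 mol / 0.005375 mol photons = 0.469.

Φ = 0.469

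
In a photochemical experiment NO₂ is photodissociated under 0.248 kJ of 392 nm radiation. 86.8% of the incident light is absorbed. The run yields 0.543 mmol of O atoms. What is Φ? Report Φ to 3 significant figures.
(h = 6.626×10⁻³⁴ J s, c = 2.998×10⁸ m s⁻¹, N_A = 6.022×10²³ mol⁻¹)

Φ = 0.770

Product: 0.543 mmol = 5.43×10⁻⁴ mol.
Photon energy at 392 nm: hc/λ = (6.626×10⁻³⁴)(2.998×10⁸)/(392×10⁻⁹) = 5.068×10⁻¹⁹ J.
Incident energy: 0.248 kJ = 248 J.
Photons incident: 248 / 5.068×10⁻¹⁹ = 4.893×10²⁰, i.e. 4.893×10²⁰/6.022×10²³ = 8.125×10⁻⁴ mol.
Photons absorbed: 0.868 × 8.125×10⁻⁴ = 7.052×10⁻⁴ mol.
Φ = 5.43×10⁻⁴ mol / 7.052×10⁻⁴ mol photons = 0.770.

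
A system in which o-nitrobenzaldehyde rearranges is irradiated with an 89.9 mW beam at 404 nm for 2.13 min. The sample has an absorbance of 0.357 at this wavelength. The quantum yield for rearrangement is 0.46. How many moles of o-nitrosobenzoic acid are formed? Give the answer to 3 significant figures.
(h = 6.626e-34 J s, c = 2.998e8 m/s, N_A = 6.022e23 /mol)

1.00e-5 mol

Photon energy at 404 nm: hc/λ = (6.626e-34)(2.998e8)/(404e-9) = 4.917e-19 J.
Energy delivered: (89.9 mW)(127.8 s) = 11.49 J.
Photons incident: 11.49 / 4.917e-19 = 2.337e19, i.e. 2.337e19/6.022e23 = 3.881e-5 mol.
Fraction absorbed: 1 − 10^(−0.357) = 0.5605.
Photons absorbed: 0.5605 × 3.881e-5 = 2.175e-5 mol.
Product: Φ × n_abs = 0.46 × 2.175e-5 = 1.001e-5 mol.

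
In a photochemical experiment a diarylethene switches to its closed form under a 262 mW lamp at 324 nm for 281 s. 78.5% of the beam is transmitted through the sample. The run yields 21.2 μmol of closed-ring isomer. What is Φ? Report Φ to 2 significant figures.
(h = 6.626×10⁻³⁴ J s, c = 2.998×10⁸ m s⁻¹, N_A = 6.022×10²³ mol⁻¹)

Product: 21.2 μmol = 2.12×10⁻⁵ mol.
Photon energy at 324 nm: hc/λ = (6.626×10⁻³⁴)(2.998×10⁸)/(324×10⁻⁹) = 6.131×10⁻¹⁹ J.
Energy delivered: (262 mW)(281 s) = 73.62 J.
Photons incident: 73.62 / 6.131×10⁻¹⁹ = 1.201×10²⁰, i.e. 1.201×10²⁰/6.022×10²³ = 1.994×10⁻⁴ mol.
Fraction absorbed: 1 − 78.5/100 = 0.2150.
Photons absorbed: 0.2150 × 1.994×10⁻⁴ = 4.287×10⁻⁵ mol.
Φ = 2.12×10⁻⁵ mol / 4.287×10⁻⁵ mol photons = 0.49.

Φ = 0.49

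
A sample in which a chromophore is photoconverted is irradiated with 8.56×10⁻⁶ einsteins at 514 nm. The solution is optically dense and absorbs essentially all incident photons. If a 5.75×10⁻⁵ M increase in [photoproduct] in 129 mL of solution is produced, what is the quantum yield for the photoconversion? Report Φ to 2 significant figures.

Product: (5.75×10⁻⁵ M)(0.129 L) = 7.418×10⁻⁶ mol.
Φ = 7.418×10⁻⁶ mol / 8.56×10⁻⁶ mol photons = 0.87.

Φ = 0.87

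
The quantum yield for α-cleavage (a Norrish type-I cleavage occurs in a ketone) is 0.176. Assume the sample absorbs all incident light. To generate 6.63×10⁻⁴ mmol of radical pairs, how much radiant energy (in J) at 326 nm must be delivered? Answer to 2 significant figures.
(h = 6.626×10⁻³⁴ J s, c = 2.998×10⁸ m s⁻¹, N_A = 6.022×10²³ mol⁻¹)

1.4 J

Product: 6.63×10⁻⁴ mmol = 6.63×10⁻⁷ mol.
Photons that must be absorbed: 6.63×10⁻⁷ / 0.176 = 3.767×10⁻⁶ mol.
Photon energy: hc/λ = 6.093×10⁻¹⁹ J; per mole, 3.669×10⁵ J mol⁻¹.
Energy required: 3.767×10⁻⁶ × 3.669×10⁵ = 1.4 J.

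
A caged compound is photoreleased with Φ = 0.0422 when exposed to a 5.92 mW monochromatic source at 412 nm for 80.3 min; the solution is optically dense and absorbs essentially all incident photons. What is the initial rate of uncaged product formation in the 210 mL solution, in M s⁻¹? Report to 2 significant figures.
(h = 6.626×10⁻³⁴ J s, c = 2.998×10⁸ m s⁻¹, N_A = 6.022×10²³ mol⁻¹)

Photon energy at 412 nm: hc/λ = (6.626×10⁻³⁴)(2.998×10⁸)/(412×10⁻⁹) = 4.822×10⁻¹⁹ J.
Energy delivered: (5.92 mW)(4818 s) = 28.52 J.
Photons incident: 28.52 / 4.822×10⁻¹⁹ = 5.915×10¹⁹, i.e. 5.915×10¹⁹/6.022×10²³ = 9.822×10⁻⁵ mol.
Product formed: 0.0422 × 9.822×10⁻⁵ = 4.145×10⁻⁶ mol.
Rate: 4.145×10⁻⁶ mol / (4818 s × 0.21 L) = 4.1×10⁻⁹ M s⁻¹.

4.1×10⁻⁹ M s⁻¹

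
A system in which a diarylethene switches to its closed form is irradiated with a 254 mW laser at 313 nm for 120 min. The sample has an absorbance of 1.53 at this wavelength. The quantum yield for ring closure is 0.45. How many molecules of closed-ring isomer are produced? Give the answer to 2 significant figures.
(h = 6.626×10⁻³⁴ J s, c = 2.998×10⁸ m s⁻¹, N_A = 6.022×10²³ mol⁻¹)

Photon energy at 313 nm: hc/λ = (6.626×10⁻³⁴)(2.998×10⁸)/(313×10⁻⁹) = 6.347×10⁻¹⁹ J.
Energy delivered: (254 mW)(7200 s) = 1829 J.
Photons incident: 1829 / 6.347×10⁻¹⁹ = 2.882×10²¹, i.e. 2.882×10²¹/6.022×10²³ = 0.004786 mol.
Fraction absorbed: 1 − 10^(−1.53) = 0.9705.
Photons absorbed: 0.9705 × 0.004786 = 0.004645 mol.
Product: Φ × n_abs = 0.45 × 0.004645 = 0.002090 mol.
As a count: 0.002090 × 6.022×10²³ = 1.3×10²¹.

1.3×10²¹ molecules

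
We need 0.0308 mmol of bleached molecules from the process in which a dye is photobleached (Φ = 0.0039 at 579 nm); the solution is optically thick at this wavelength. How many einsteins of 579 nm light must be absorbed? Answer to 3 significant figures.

0.00790 einstein

Product: 0.0308 mmol = 3.08e-5 mol.
Photons that must be absorbed: 3.08e-5 / 0.0039 = 0.007897 mol.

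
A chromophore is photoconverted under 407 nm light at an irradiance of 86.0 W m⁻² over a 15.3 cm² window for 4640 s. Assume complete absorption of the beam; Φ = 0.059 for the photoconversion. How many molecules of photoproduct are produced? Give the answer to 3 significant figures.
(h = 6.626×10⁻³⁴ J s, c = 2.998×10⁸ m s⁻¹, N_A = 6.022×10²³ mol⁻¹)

Photon energy at 407 nm: hc/λ = (6.626×10⁻³⁴)(2.998×10⁸)/(407×10⁻⁹) = 4.881×10⁻¹⁹ J.
Energy delivered: (86.0 W m⁻²)(15.3×10⁻⁴ m²)(4640 s) = 610.5 J.
Photons incident: 610.5 / 4.881×10⁻¹⁹ = 1.251×10²¹, i.e. 1.251×10²¹/6.022×10²³ = 0.002077 mol.
Product: Φ × n_abs = 0.059 × 0.002077 = 1.225×10⁻⁴ mol.
As a count: 1.225×10⁻⁴ × 6.022×10²³ = 7.38×10¹⁹.

7.38×10¹⁹ molecules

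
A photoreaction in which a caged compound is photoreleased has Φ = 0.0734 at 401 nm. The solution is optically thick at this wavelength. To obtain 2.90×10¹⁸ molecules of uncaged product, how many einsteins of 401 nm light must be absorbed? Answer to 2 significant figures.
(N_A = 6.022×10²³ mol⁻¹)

6.6×10⁻⁵ einstein

Product: 2.90×10¹⁸ / 6.022×10²³ = 4.816×10⁻⁶ mol.
Photons that must be absorbed: 4.816×10⁻⁶ / 0.0734 = 6.561×10⁻⁵ mol.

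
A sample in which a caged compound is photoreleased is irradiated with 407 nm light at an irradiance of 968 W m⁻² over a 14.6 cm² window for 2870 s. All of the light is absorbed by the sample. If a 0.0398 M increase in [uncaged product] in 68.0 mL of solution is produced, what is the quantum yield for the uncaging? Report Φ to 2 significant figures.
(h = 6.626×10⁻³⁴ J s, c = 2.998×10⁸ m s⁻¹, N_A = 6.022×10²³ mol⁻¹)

Product: (0.0398 M)(0.068 L) = 0.002706 mol.
Photon energy at 407 nm: hc/λ = (6.626×10⁻³⁴)(2.998×10⁸)/(407×10⁻⁹) = 4.881×10⁻¹⁹ J.
Energy delivered: (968 W m⁻²)(14.6×10⁻⁴ m²)(2870 s) = 4056 J.
Photons incident: 4056 / 4.881×10⁻¹⁹ = 8.310×10²¹, i.e. 8.310×10²¹/6.022×10²³ = 0.01380 mol.
Φ = 0.002706 mol / 0.01380 mol photons = 0.20.

Φ = 0.20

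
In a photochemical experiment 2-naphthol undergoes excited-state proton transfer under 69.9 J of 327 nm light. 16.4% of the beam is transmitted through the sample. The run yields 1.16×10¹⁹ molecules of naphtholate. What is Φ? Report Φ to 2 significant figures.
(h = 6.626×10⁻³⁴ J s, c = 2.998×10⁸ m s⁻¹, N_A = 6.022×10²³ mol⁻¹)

Φ = 0.12

Product: 1.16×10¹⁹ / 6.022×10²³ = 1.926×10⁻⁵ mol.
Photon energy at 327 nm: hc/λ = (6.626×10⁻³⁴)(2.998×10⁸)/(327×10⁻⁹) = 6.075×10⁻¹⁹ J.
Photons incident: 69.9 / 6.075×10⁻¹⁹ = 1.151×10²⁰, i.e. 1.151×10²⁰/6.022×10²³ = 1.911×10⁻⁴ mol.
Fraction absorbed: 1 − 16.4/100 = 0.8360.
Photons absorbed: 0.8360 × 1.911×10⁻⁴ = 1.598×10⁻⁴ mol.
Φ = 1.926×10⁻⁵ mol / 1.598×10⁻⁴ mol photons = 0.12.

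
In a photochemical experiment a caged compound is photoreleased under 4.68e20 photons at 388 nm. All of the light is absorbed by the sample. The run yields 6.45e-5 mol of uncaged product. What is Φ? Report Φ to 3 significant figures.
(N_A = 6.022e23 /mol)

Φ = 0.0830

Moles of photons: 4.68e20 / 6.022e23 = 7.772e-4 mol.
Φ = 6.45e-5 mol / 7.772e-4 mol photons = 0.0830.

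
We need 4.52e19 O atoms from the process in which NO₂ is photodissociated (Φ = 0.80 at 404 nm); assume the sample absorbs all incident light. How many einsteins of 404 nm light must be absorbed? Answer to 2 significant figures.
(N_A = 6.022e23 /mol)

9.4e-5 einstein

Product: 4.52e19 / 6.022e23 = 7.506e-5 mol.
Photons that must be absorbed: 7.506e-5 / 0.80 = 9.383e-5 mol.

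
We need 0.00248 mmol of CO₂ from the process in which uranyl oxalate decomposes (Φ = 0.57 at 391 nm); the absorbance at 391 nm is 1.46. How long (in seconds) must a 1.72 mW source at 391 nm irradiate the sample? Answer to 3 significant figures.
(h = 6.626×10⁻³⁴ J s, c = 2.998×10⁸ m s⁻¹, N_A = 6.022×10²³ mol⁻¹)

Product: 0.00248 mmol = 2.48×10⁻⁶ mol.
Photons that must be absorbed: 2.48×10⁻⁶ / 0.57 = 4.351×10⁻⁶ mol.
Fraction absorbed: 1 − 10^(−1.46) = 0.9653.
Incident photons needed: 4.351×10⁻⁶ / 0.9653 = 4.507×10⁻⁶ mol.
Photon energy: hc/λ = 5.080×10⁻¹⁹ J; per mole, 3.059×10⁵ J mol⁻¹.
Energy required: 4.507×10⁻⁶ × 3.059×10⁵ = 1.379 J.
Time: 1.379 J / 0.00172 W = 802 s.

t ≈ 802 s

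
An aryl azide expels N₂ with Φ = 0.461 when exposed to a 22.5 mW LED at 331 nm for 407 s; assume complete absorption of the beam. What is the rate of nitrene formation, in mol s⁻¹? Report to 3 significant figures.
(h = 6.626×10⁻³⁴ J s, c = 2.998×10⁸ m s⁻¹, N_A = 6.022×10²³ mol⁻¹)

Photon energy at 331 nm: hc/λ = (6.626×10⁻³⁴)(2.998×10⁸)/(331×10⁻⁹) = 6.001×10⁻¹⁹ J.
Energy delivered: (22.5 mW)(407 s) = 9.157 J.
Photons incident: 9.157 / 6.001×10⁻¹⁹ = 1.526×10¹⁹, i.e. 1.526×10¹⁹/6.022×10²³ = 2.534×10⁻⁵ mol.
Product formed: 0.461 × 2.534×10⁻⁵ = 1.168×10⁻⁵ mol.
Rate: 1.168×10⁻⁵ / 407 s = 2.87×10⁻⁸ mol s⁻¹.

2.87×10⁻⁸ mol s⁻¹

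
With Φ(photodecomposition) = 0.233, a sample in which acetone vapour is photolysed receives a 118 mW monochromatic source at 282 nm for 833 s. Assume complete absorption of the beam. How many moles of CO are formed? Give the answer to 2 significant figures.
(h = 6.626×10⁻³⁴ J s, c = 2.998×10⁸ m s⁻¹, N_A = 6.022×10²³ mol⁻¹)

5.4×10⁻⁵ mol

Photon energy at 282 nm: hc/λ = (6.626×10⁻³⁴)(2.998×10⁸)/(282×10⁻⁹) = 7.044×10⁻¹⁹ J.
Energy delivered: (118 mW)(833 s) = 98.29 J.
Photons incident: 98.29 / 7.044×10⁻¹⁹ = 1.395×10²⁰, i.e. 1.395×10²⁰/6.022×10²³ = 2.317×10⁻⁴ mol.
Product: Φ × n_abs = 0.233 × 2.317×10⁻⁴ = 5.399×10⁻⁵ mol.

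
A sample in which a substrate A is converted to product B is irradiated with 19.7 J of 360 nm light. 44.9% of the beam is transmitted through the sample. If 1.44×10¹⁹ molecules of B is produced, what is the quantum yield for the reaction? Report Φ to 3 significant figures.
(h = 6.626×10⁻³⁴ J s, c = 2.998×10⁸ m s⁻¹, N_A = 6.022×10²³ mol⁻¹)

Product: 1.44×10¹⁹ / 6.022×10²³ = 2.391×10⁻⁵ mol.
Photon energy at 360 nm: hc/λ = (6.626×10⁻³⁴)(2.998×10⁸)/(360×10⁻⁹) = 5.518×10⁻¹⁹ J.
Photons incident: 19.7 / 5.518×10⁻¹⁹ = 3.570×10¹⁹, i.e. 3.570×10¹⁹/6.022×10²³ = 5.928×10⁻⁵ mol.
Fraction absorbed: 1 − 44.9/100 = 0.5510.
Photons absorbed: 0.5510 × 5.928×10⁻⁵ = 3.266×10⁻⁵ mol.
Φ = 2.391×10⁻⁵ mol / 3.266×10⁻⁵ mol photons = 0.732.

Φ = 0.732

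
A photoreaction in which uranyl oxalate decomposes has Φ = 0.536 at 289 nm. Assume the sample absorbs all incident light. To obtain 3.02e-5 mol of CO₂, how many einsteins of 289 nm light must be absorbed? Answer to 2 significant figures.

5.6e-5 einstein

Photons that must be absorbed: 3.02e-5 / 0.536 = 5.634e-5 mol.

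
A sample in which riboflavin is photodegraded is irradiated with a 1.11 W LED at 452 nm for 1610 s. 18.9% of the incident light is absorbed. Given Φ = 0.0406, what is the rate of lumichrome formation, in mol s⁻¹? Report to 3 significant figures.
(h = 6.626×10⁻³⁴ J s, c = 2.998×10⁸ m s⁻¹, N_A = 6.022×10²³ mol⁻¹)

3.22×10⁻⁸ mol s⁻¹

Photon energy at 452 nm: hc/λ = (6.626×10⁻³⁴)(2.998×10⁸)/(452×10⁻⁹) = 4.395×10⁻¹⁹ J.
Energy delivered: (1.11 W)(1610 s) = 1787 J.
Photons incident: 1787 / 4.395×10⁻¹⁹ = 4.066×10²¹, i.e. 4.066×10²¹/6.022×10²³ = 0.006752 mol.
Photons absorbed: 0.189 × 0.006752 = 0.001276 mol.
Product formed: 0.0406 × 0.001276 = 5.181×10⁻⁵ mol.
Rate: 5.181×10⁻⁵ / 1610 s = 3.22×10⁻⁸ mol s⁻¹.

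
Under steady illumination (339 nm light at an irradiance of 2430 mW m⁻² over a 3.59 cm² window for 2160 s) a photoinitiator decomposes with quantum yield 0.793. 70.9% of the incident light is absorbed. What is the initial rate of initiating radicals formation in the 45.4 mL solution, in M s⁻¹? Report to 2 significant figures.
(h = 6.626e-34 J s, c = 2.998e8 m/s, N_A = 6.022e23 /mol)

3.1e-8 M s⁻¹

Photon energy at 339 nm: hc/λ = (6.626e-34)(2.998e8)/(339e-9) = 5.860e-19 J.
Energy delivered: (2430 mW m⁻²)(3.59e-4 m²)(2160 s) = 1.884 J.
Photons incident: 1.884 / 5.860e-19 = 3.215e18, i.e. 3.215e18/6.022e23 = 5.339e-6 mol.
Photons absorbed: 0.709 × 5.339e-6 = 3.785e-6 mol.
Product formed: 0.793 × 3.785e-6 = 3.002e-6 mol.
Rate: 3.002e-6 mol / (2160 s × 0.0454 L) = 3.1e-8 M s⁻¹.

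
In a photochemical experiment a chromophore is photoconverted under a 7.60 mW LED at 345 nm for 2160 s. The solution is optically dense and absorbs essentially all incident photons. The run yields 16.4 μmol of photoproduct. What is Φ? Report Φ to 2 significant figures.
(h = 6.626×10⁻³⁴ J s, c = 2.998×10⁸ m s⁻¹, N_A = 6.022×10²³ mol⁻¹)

Φ = 0.35

Product: 16.4 μmol = 1.64×10⁻⁵ mol.
Photon energy at 345 nm: hc/λ = (6.626×10⁻³⁴)(2.998×10⁸)/(345×10⁻⁹) = 5.758×10⁻¹⁹ J.
Energy delivered: (7.60 mW)(2160 s) = 16.42 J.
Photons incident: 16.42 / 5.758×10⁻¹⁹ = 2.852×10¹⁹, i.e. 2.852×10¹⁹/6.022×10²³ = 4.736×10⁻⁵ mol.
Φ = 1.64×10⁻⁵ mol / 4.736×10⁻⁵ mol photons = 0.35.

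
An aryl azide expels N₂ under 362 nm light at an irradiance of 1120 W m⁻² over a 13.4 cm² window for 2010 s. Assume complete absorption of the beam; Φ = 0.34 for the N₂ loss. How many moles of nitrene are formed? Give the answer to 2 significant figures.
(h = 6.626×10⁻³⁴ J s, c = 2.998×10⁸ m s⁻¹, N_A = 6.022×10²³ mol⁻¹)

Photon energy at 362 nm: hc/λ = (6.626×10⁻³⁴)(2.998×10⁸)/(362×10⁻⁹) = 5.487×10⁻¹⁹ J.
Energy delivered: (1120 W m⁻²)(13.4×10⁻⁴ m²)(2010 s) = 3017 J.
Photons incident: 3017 / 5.487×10⁻¹⁹ = 5.498×10²¹, i.e. 5.498×10²¹/6.022×10²³ = 0.009130 mol.
Product: Φ × n_abs = 0.34 × 0.009130 = 0.003104 mol.

0.0031 mol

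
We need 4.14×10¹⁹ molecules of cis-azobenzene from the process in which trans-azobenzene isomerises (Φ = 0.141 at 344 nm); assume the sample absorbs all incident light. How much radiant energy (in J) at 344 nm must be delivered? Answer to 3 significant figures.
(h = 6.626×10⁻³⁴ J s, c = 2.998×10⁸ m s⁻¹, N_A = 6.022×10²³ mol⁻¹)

Product: 4.14×10¹⁹ / 6.022×10²³ = 6.875×10⁻⁵ mol.
Photons that must be absorbed: 6.875×10⁻⁵ / 0.141 = 4.876×10⁻⁴ mol.
Photon energy: hc/λ = 5.775×10⁻¹⁹ J; per mole, 3.478×10⁵ J mol⁻¹.
Energy required: 4.876×10⁻⁴ × 3.478×10⁵ = 170 J.

170 J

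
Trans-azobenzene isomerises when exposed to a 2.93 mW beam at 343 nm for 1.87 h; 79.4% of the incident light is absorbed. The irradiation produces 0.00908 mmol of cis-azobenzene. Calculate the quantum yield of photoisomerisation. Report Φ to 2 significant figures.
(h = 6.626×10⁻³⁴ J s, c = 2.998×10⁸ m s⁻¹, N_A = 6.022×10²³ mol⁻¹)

Φ = 0.20

Product: 0.00908 mmol = 9.08×10⁻⁶ mol.
Photon energy at 343 nm: hc/λ = (6.626×10⁻³⁴)(2.998×10⁸)/(343×10⁻⁹) = 5.791×10⁻¹⁹ J.
Energy delivered: (2.93 mW)(6732 s) = 19.72 J.
Photons incident: 19.72 / 5.791×10⁻¹⁹ = 3.405×10¹⁹, i.e. 3.405×10¹⁹/6.022×10²³ = 5.654×10⁻⁵ mol.
Photons absorbed: 0.794 × 5.654×10⁻⁵ = 4.489×10⁻⁵ mol.
Φ = 9.08×10⁻⁶ mol / 4.489×10⁻⁵ mol photons = 0.20.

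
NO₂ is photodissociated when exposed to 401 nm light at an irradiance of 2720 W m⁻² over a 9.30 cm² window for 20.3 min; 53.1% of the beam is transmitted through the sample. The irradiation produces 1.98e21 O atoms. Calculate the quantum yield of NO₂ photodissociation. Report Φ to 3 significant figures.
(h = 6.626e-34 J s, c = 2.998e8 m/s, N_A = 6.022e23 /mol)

Φ = 0.679

Product: 1.98e21 / 6.022e23 = 0.003288 mol.
Photon energy at 401 nm: hc/λ = (6.626e-34)(2.998e8)/(401e-9) = 4.954e-19 J.
Energy delivered: (2720 W m⁻²)(9.30e-4 m²)(1218 s) = 3081 J.
Photons incident: 3081 / 4.954e-19 = 6.219e21, i.e. 6.219e21/6.022e23 = 0.01033 mol.
Fraction absorbed: 1 − 53.1/100 = 0.4690.
Photons absorbed: 0.4690 × 0.01033 = 0.004845 mol.
Φ = 0.003288 mol / 0.004845 mol photons = 0.679.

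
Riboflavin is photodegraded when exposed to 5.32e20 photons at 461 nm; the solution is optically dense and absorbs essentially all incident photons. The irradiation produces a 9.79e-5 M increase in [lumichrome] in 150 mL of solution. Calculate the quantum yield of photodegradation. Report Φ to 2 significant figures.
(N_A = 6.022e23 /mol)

Product: (9.79e-5 M)(0.15 L) = 1.469e-5 mol.
Moles of photons: 5.32e20 / 6.022e23 = 8.834e-4 mol.
Φ = 1.469e-5 mol / 8.834e-4 mol photons = 0.017.

Φ = 0.017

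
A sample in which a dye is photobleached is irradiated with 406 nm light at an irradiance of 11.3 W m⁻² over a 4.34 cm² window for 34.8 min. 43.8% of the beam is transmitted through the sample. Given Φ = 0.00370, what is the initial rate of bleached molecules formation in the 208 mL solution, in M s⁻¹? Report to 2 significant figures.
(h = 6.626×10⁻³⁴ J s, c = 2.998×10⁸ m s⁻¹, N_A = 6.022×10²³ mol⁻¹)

1.7×10⁻¹⁰ M s⁻¹

Photon energy at 406 nm: hc/λ = (6.626×10⁻³⁴)(2.998×10⁸)/(406×10⁻⁹) = 4.893×10⁻¹⁹ J.
Energy delivered: (11.3 W m⁻²)(4.34×10⁻⁴ m²)(2088 s) = 10.24 J.
Photons incident: 10.24 / 4.893×10⁻¹⁹ = 2.093×10¹⁹, i.e. 2.093×10¹⁹/6.022×10²³ = 3.476×10⁻⁵ mol.
Fraction absorbed: 1 − 43.8/100 = 0.5620.
Photons absorbed: 0.5620 × 3.476×10⁻⁵ = 1.954×10⁻⁵ mol.
Product formed: 0.00370 × 1.954×10⁻⁵ = 7.230×10⁻⁸ mol.
Rate: 7.230×10⁻⁸ mol / (2088 s × 0.208 L) = 1.7×10⁻¹⁰ M s⁻¹.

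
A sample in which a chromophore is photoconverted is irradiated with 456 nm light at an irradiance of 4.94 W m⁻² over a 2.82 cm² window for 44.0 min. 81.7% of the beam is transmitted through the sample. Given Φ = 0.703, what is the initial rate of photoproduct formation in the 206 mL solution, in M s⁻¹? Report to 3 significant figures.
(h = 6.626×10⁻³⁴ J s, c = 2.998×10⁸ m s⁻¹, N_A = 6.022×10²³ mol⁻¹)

3.32×10⁻⁹ M s⁻¹

Photon energy at 456 nm: hc/λ = (6.626×10⁻³⁴)(2.998×10⁸)/(456×10⁻⁹) = 4.356×10⁻¹⁹ J.
Energy delivered: (4.94 W m⁻²)(2.82×10⁻⁴ m²)(2640 s) = 3.678 J.
Photons incident: 3.678 / 4.356×10⁻¹⁹ = 8.444×10¹⁸, i.e. 8.444×10¹⁸/6.022×10²³ = 1.402×10⁻⁵ mol.
Fraction absorbed: 1 − 81.7/100 = 0.1830.
Photons absorbed: 0.1830 × 1.402×10⁻⁵ = 2.566×10⁻⁶ mol.
Product formed: 0.703 × 2.566×10⁻⁶ = 1.804×10⁻⁶ mol.
Rate: 1.804×10⁻⁶ mol / (2640 s × 0.206 L) = 3.32×10⁻⁹ M s⁻¹.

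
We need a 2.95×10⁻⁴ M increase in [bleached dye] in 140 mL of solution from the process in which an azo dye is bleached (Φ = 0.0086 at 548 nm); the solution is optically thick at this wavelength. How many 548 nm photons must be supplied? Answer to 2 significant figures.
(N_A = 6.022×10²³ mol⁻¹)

2.9×10²¹ photons

Product: (2.95×10⁻⁴ M)(0.14 L) = 4.130×10⁻⁵ mol.
Photons that must be absorbed: 4.130×10⁻⁵ / 0.0086 = 0.004802 mol.
Photon count: 0.004802 × 6.022×10²³ = 2.9×10²¹.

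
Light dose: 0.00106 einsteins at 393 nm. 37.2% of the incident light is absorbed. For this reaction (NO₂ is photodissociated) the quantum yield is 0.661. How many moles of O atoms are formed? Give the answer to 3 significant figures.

Photons absorbed: 0.372 × 0.00106 = 3.943×10⁻⁴ mol.
Product: Φ × n_abs = 0.661 × 3.943×10⁻⁴ = 2.606×10⁻⁴ mol.

2.61×10⁻⁴ mol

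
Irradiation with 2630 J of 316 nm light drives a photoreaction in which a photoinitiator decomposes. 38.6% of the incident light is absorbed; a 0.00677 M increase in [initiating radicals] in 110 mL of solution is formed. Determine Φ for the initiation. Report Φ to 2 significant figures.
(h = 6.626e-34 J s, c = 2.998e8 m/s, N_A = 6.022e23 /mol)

Φ = 0.28

Product: (0.00677 M)(0.11 L) = 7.447e-4 mol.
Photon energy at 316 nm: hc/λ = (6.626e-34)(2.998e8)/(316e-9) = 6.286e-19 J.
Photons incident: 2630 / 6.286e-19 = 4.184e21, i.e. 4.184e21/6.022e23 = 0.006948 mol.
Photons absorbed: 0.386 × 0.006948 = 0.002682 mol.
Φ = 7.447e-4 mol / 0.002682 mol photons = 0.28.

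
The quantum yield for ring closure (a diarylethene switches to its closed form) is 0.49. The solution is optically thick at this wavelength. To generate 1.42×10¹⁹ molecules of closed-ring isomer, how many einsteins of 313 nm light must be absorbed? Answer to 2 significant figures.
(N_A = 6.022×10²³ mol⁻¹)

Product: 1.42×10¹⁹ / 6.022×10²³ = 2.358×10⁻⁵ mol.
Photons that must be absorbed: 2.358×10⁻⁵ / 0.49 = 4.812×10⁻⁵ mol.

4.8×10⁻⁵ einstein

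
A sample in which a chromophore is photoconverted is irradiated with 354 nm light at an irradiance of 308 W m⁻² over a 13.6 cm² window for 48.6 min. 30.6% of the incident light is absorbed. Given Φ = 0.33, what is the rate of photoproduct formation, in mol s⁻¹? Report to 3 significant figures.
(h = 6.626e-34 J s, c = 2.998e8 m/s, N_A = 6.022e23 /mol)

Photon energy at 354 nm: hc/λ = (6.626e-34)(2.998e8)/(354e-9) = 5.612e-19 J.
Energy delivered: (308 W m⁻²)(13.6e-4 m²)(2916 s) = 1221 J.
Photons incident: 1221 / 5.612e-19 = 2.176e21, i.e. 2.176e21/6.022e23 = 0.003613 mol.
Photons absorbed: 0.306 × 0.003613 = 0.001106 mol.
Product formed: 0.33 × 0.001106 = 3.650e-4 mol.
Rate: 3.650e-4 / 2916 s = 1.25e-7 mol s⁻¹.

1.25e-7 mol s⁻¹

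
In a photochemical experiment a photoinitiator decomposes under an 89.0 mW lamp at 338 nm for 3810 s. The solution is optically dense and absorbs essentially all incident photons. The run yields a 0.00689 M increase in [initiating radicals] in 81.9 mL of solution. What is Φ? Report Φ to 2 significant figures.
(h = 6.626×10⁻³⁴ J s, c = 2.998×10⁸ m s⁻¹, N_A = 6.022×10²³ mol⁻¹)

Product: (0.00689 M)(0.0819 L) = 5.643×10⁻⁴ mol.
Photon energy at 338 nm: hc/λ = (6.626×10⁻³⁴)(2.998×10⁸)/(338×10⁻⁹) = 5.877×10⁻¹⁹ J.
Energy delivered: (89.0 mW)(3810 s) = 339.1 J.
Photons incident: 339.1 / 5.877×10⁻¹⁹ = 5.770×10²⁰, i.e. 5.770×10²⁰/6.022×10²³ = 9.582×10⁻⁴ mol.
Φ = 5.643×10⁻⁴ mol / 9.582×10⁻⁴ mol photons = 0.59.

Φ = 0.59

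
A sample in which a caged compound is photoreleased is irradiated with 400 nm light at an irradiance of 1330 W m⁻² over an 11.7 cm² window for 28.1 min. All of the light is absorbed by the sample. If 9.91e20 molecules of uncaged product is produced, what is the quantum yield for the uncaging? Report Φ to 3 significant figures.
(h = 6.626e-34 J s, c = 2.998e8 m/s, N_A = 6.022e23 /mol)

Φ = 0.188

Product: 9.91e20 / 6.022e23 = 0.001646 mol.
Photon energy at 400 nm: hc/λ = (6.626e-34)(2.998e8)/(400e-9) = 4.966e-19 J.
Energy delivered: (1330 W m⁻²)(11.7e-4 m²)(1686 s) = 2624 J.
Photons incident: 2624 / 4.966e-19 = 5.284e21, i.e. 5.284e21/6.022e23 = 0.008774 mol.
Φ = 0.001646 mol / 0.008774 mol photons = 0.188.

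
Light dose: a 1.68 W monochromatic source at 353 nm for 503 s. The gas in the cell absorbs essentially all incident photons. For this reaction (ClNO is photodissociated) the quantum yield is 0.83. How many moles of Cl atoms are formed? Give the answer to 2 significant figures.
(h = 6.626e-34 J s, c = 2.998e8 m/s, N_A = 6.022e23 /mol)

Photon energy at 353 nm: hc/λ = (6.626e-34)(2.998e8)/(353e-9) = 5.627e-19 J.
Energy delivered: (1.68 W)(503 s) = 845.0 J.
Photons incident: 845.0 / 5.627e-19 = 1.502e21, i.e. 1.502e21/6.022e23 = 0.002494 mol.
Product: Φ × n_abs = 0.83 × 0.002494 = 0.002070 mol.

0.0021 mol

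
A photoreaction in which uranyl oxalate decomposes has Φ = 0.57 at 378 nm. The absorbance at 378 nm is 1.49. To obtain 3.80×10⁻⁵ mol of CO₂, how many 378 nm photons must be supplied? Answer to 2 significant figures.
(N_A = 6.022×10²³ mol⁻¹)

4.1×10¹⁹ photons

Photons that must be absorbed: 3.80×10⁻⁵ / 0.57 = 6.667×10⁻⁵ mol.
Fraction absorbed: 1 − 10^(−1.49) = 0.9676.
Incident photons needed: 6.667×10⁻⁵ / 0.9676 = 6.890×10⁻⁵ mol.
Photon count: 6.890×10⁻⁵ × 6.022×10²³ = 4.1×10¹⁹.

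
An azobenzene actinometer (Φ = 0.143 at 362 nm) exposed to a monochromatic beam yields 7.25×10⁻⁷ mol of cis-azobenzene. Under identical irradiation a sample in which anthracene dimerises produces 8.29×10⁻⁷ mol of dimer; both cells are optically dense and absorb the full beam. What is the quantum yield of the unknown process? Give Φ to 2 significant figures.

Φ = 0.16

Photons absorbed by the actinometer: 7.25×10⁻⁷ / 0.143 = 5.070×10⁻⁶ mol.
Φ(unknown) = 8.29×10⁻⁷ / 5.070×10⁻⁶ = 0.16.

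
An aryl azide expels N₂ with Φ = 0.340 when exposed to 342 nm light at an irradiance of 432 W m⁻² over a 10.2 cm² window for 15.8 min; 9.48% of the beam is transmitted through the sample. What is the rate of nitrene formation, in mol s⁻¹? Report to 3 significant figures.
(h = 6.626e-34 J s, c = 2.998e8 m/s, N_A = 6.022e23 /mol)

3.88e-7 mol s⁻¹

Photon energy at 342 nm: hc/λ = (6.626e-34)(2.998e8)/(342e-9) = 5.808e-19 J.
Energy delivered: (432 W m⁻²)(10.2e-4 m²)(948 s) = 417.7 J.
Photons incident: 417.7 / 5.808e-19 = 7.192e20, i.e. 7.192e20/6.022e23 = 0.001194 mol.
Fraction absorbed: 1 − 9.48/100 = 0.9052.
Photons absorbed: 0.9052 × 0.001194 = 0.001081 mol.
Product formed: 0.340 × 0.001081 = 3.675e-4 mol.
Rate: 3.675e-4 / 948 s = 3.88e-7 mol s⁻¹.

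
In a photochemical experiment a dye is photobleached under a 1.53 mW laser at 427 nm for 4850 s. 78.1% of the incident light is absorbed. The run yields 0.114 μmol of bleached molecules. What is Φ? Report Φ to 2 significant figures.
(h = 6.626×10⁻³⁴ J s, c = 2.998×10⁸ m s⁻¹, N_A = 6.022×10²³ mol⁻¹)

Φ = 0.0055

Product: 0.114 μmol = 1.14×10⁻⁷ mol.
Photon energy at 427 nm: hc/λ = (6.626×10⁻³⁴)(2.998×10⁸)/(427×10⁻⁹) = 4.652×10⁻¹⁹ J.
Energy delivered: (1.53 mW)(4850 s) = 7.421 J.
Photons incident: 7.421 / 4.652×10⁻¹⁹ = 1.595×10¹⁹, i.e. 1.595×10¹⁹/6.022×10²³ = 2.649×10⁻⁵ mol.
Photons absorbed: 0.781 × 2.649×10⁻⁵ = 2.069×10⁻⁵ mol.
Φ = 1.14×10⁻⁷ mol / 2.069×10⁻⁵ mol photons = 0.0055.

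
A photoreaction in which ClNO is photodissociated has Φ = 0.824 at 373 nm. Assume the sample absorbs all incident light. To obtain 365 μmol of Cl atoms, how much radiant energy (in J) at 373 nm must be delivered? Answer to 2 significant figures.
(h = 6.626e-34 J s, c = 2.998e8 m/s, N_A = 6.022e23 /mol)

140 J

Product: 365 μmol = 3.65e-4 mol.
Photons that must be absorbed: 3.65e-4 / 0.824 = 4.430e-4 mol.
Photon energy: hc/λ = 5.326e-19 J; per mole, 3.207e5 J mol⁻¹.
Energy required: 4.430e-4 × 3.207e5 = 140 J.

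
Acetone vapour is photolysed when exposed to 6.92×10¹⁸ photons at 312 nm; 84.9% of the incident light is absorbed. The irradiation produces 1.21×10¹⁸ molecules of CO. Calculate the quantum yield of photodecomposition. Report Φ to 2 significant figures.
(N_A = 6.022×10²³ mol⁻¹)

Product: 1.21×10¹⁸ / 6.022×10²³ = 2.009×10⁻⁶ mol.
Moles of photons: 6.92×10¹⁸ / 6.022×10²³ = 1.149×10⁻⁵ mol.
Photons absorbed: 0.849 × 1.149×10⁻⁵ = 9.755×10⁻⁶ mol.
Φ = 2.009×10⁻⁶ mol / 9.755×10⁻⁶ mol photons = 0.21.

Φ = 0.21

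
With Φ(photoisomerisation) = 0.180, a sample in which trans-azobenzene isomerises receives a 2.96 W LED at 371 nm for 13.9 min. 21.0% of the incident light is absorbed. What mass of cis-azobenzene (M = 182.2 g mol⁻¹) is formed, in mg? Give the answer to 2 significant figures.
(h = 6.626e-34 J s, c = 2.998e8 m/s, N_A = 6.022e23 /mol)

53 mg

Photon energy at 371 nm: hc/λ = (6.626e-34)(2.998e8)/(371e-9) = 5.354e-19 J.
Energy delivered: (2.96 W)(834 s) = 2469 J.
Photons incident: 2469 / 5.354e-19 = 4.612e21, i.e. 4.612e21/6.022e23 = 0.007659 mol.
Photons absorbed: 0.210 × 0.007659 = 0.001608 mol.
Product: Φ × n_abs = 0.180 × 0.001608 = 2.894e-4 mol.
Mass: 2.894e-4 × 182.2 = 0.05273 g = 53 mg.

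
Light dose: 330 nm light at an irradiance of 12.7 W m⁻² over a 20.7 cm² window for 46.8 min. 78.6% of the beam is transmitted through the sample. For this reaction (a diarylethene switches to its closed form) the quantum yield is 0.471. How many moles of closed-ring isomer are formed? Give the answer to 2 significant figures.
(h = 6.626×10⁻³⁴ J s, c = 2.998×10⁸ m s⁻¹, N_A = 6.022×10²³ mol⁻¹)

2.1×10⁻⁵ mol

Photon energy at 330 nm: hc/λ = (6.626×10⁻³⁴)(2.998×10⁸)/(330×10⁻⁹) = 6.020×10⁻¹⁹ J.
Energy delivered: (12.7 W m⁻²)(20.7×10⁻⁴ m²)(2808 s) = 73.82 J.
Photons incident: 73.82 / 6.020×10⁻¹⁹ = 1.226×10²⁰, i.e. 1.226×10²⁰/6.022×10²³ = 2.036×10⁻⁴ mol.
Fraction absorbed: 1 − 78.6/100 = 0.2140.
Photons absorbed: 0.2140 × 2.036×10⁻⁴ = 4.357×10⁻⁵ mol.
Product: Φ × n_abs = 0.471 × 4.357×10⁻⁵ = 2.052×10⁻⁵ mol.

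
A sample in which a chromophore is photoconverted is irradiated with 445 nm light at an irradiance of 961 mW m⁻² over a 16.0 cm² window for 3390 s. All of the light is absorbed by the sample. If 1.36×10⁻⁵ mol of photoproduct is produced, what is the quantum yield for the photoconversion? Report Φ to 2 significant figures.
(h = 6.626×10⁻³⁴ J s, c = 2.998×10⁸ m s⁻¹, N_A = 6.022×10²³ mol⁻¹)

Photon energy at 445 nm: hc/λ = (6.626×10⁻³⁴)(2.998×10⁸)/(445×10⁻⁹) = 4.464×10⁻¹⁹ J.
Energy delivered: (961 mW m⁻²)(16.0×10⁻⁴ m²)(3390 s) = 5.212 J.
Photons incident: 5.212 / 4.464×10⁻¹⁹ = 1.168×10¹⁹, i.e. 1.168×10¹⁹/6.022×10²³ = 1.940×10⁻⁵ mol.
Φ = 1.36×10⁻⁵ mol / 1.940×10⁻⁵ mol photons = 0.70.

Φ = 0.70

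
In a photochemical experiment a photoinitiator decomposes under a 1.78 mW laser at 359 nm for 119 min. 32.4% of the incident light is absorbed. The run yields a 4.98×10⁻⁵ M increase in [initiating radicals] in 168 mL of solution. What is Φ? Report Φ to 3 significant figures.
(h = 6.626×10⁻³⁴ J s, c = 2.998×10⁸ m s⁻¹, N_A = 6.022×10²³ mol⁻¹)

Product: (4.98×10⁻⁵ M)(0.168 L) = 8.366×10⁻⁶ mol.
Photon energy at 359 nm: hc/λ = (6.626×10⁻³⁴)(2.998×10⁸)/(359×10⁻⁹) = 5.533×10⁻¹⁹ J.
Energy delivered: (1.78 mW)(7140 s) = 12.71 J.
Photons incident: 12.71 / 5.533×10⁻¹⁹ = 2.297×10¹⁹, i.e. 2.297×10¹⁹/6.022×10²³ = 3.814×10⁻⁵ mol.
Photons absorbed: 0.324 × 3.814×10⁻⁵ = 1.236×10⁻⁵ mol.
Φ = 8.366×10⁻⁶ mol / 1.236×10⁻⁵ mol photons = 0.677.

Φ = 0.677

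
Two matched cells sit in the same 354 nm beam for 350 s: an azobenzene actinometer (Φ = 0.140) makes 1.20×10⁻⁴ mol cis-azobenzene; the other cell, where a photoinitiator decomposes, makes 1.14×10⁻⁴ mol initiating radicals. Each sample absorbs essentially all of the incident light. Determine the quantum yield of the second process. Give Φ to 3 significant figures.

Φ = 0.133

Photons absorbed by the actinometer: 1.20×10⁻⁴ / 0.140 = 8.571×10⁻⁴ mol.
Φ(unknown) = 1.14×10⁻⁴ / 8.571×10⁻⁴ = 0.133.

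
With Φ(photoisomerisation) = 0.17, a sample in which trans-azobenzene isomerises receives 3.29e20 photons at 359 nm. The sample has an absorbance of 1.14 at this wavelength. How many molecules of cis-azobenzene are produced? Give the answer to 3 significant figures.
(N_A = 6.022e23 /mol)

5.19e19 molecules

Moles of photons: 3.29e20 / 6.022e23 = 5.463e-4 mol.
Fraction absorbed: 1 − 10^(−1.14) = 0.9276.
Photons absorbed: 0.9276 × 5.463e-4 = 5.067e-4 mol.
Product: Φ × n_abs = 0.17 × 5.067e-4 = 8.614e-5 mol.
As a count: 8.614e-5 × 6.022e23 = 5.19e19.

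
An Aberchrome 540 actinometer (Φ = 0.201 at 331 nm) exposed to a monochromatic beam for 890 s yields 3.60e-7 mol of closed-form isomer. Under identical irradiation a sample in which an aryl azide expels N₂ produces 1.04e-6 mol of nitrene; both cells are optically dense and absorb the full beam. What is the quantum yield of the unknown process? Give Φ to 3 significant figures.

Photons absorbed by the actinometer: 3.60e-7 / 0.201 = 1.791e-6 mol.
Φ(unknown) = 1.04e-6 / 1.791e-6 = 0.581.

Φ = 0.581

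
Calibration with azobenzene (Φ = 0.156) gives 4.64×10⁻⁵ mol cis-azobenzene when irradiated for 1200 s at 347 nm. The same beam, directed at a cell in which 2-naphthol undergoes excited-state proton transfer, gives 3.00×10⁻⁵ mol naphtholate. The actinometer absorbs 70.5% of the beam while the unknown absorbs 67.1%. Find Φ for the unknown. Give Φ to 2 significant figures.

Φ = 0.11

Photons absorbed by the actinometer: 4.64×10⁻⁵ / 0.156 = 2.974×10⁻⁴ mol.
Incident flux: 2.974×10⁻⁴ / 0.705 = 4.218×10⁻⁴ einstein.
Absorbed by unknown: 0.671 × 4.218×10⁻⁴ = 2.830×10⁻⁴ mol.
Φ(unknown) = 3.00×10⁻⁵ / 2.830×10⁻⁴ = 0.11.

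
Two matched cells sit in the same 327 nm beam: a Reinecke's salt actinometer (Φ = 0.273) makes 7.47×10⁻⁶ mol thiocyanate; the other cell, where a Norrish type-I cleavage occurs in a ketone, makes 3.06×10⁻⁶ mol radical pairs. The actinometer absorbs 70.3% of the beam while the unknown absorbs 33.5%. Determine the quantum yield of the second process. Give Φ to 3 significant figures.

Photons absorbed by the actinometer: 7.47×10⁻⁶ / 0.273 = 2.736×10⁻⁵ mol.
Incident flux: 2.736×10⁻⁵ / 0.703 = 3.892×10⁻⁵ einstein.
Absorbed by unknown: 0.335 × 3.892×10⁻⁵ = 1.304×10⁻⁵ mol.
Φ(unknown) = 3.06×10⁻⁶ / 1.304×10⁻⁵ = 0.235.

Φ = 0.235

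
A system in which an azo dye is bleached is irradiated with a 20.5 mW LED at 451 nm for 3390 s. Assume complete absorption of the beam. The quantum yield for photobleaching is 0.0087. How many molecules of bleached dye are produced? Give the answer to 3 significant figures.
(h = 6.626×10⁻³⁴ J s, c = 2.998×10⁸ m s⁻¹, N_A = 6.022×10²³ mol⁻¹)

1.37×10¹⁸ molecules

Photon energy at 451 nm: hc/λ = (6.626×10⁻³⁴)(2.998×10⁸)/(451×10⁻⁹) = 4.405×10⁻¹⁹ J.
Energy delivered: (20.5 mW)(3390 s) = 69.50 J.
Photons incident: 69.50 / 4.405×10⁻¹⁹ = 1.578×10²⁰, i.e. 1.578×10²⁰/6.022×10²³ = 2.620×10⁻⁴ mol.
Product: Φ × n_abs = 0.0087 × 2.620×10⁻⁴ = 2.279×10⁻⁶ mol.
As a count: 2.279×10⁻⁶ × 6.022×10²³ = 1.37×10¹⁸.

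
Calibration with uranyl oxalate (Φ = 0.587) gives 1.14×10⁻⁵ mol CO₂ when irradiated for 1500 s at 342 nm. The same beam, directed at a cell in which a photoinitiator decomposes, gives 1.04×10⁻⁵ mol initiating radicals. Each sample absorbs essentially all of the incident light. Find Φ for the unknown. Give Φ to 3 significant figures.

Φ = 0.536

Photons absorbed by the actinometer: 1.14×10⁻⁵ / 0.587 = 1.942×10⁻⁵ mol.
Φ(unknown) = 1.04×10⁻⁵ / 1.942×10⁻⁵ = 0.536.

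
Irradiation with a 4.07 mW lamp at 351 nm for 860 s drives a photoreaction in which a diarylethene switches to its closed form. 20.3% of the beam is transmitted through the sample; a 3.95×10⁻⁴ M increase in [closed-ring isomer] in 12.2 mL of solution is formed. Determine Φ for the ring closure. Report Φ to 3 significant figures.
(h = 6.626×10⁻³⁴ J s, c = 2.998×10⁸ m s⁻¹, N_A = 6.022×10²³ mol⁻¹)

Φ = 0.589

Product: (3.95×10⁻⁴ M)(0.0122 L) = 4.819×10⁻⁶ mol.
Photon energy at 351 nm: hc/λ = (6.626×10⁻³⁴)(2.998×10⁸)/(351×10⁻⁹) = 5.659×10⁻¹⁹ J.
Energy delivered: (4.07 mW)(860 s) = 3.500 J.
Photons incident: 3.500 / 5.659×10⁻¹⁹ = 6.185×10¹⁸, i.e. 6.185×10¹⁸/6.022×10²³ = 1.027×10⁻⁵ mol.
Fraction absorbed: 1 − 20.3/100 = 0.7970.
Photons absorbed: 0.7970 × 1.027×10⁻⁵ = 8.185×10⁻⁶ mol.
Φ = 4.819×10⁻⁶ mol / 8.185×10⁻⁶ mol photons = 0.589.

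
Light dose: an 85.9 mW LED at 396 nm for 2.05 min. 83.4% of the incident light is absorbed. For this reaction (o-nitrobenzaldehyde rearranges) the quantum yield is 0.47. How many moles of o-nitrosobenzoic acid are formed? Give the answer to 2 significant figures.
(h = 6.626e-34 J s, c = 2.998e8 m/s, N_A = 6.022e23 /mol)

1.4e-5 mol

Photon energy at 396 nm: hc/λ = (6.626e-34)(2.998e8)/(396e-9) = 5.016e-19 J.
Energy delivered: (85.9 mW)(123 s) = 10.57 J.
Photons incident: 10.57 / 5.016e-19 = 2.107e19, i.e. 2.107e19/6.022e23 = 3.499e-5 mol.
Photons absorbed: 0.834 × 3.499e-5 = 2.918e-5 mol.
Product: Φ × n_abs = 0.47 × 2.918e-5 = 1.371e-5 mol.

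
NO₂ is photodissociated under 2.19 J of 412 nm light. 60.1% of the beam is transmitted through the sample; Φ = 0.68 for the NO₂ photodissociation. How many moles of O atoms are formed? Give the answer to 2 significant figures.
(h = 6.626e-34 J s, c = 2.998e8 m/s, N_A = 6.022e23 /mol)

2.0e-6 mol

Photon energy at 412 nm: hc/λ = (6.626e-34)(2.998e8)/(412e-9) = 4.822e-19 J.
Photons incident: 2.19 / 4.822e-19 = 4.542e18, i.e. 4.542e18/6.022e23 = 7.542e-6 mol.
Fraction absorbed: 1 − 60.1/100 = 0.3990.
Photons absorbed: 0.3990 × 7.542e-6 = 3.009e-6 mol.
Product: Φ × n_abs = 0.68 × 3.009e-6 = 2.046e-6 mol.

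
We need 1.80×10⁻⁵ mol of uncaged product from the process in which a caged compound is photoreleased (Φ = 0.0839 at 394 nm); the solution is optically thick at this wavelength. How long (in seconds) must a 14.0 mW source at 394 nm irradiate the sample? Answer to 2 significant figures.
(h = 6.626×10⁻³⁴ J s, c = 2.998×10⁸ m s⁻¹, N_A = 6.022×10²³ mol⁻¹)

Photons that must be absorbed: 1.80×10⁻⁵ / 0.0839 = 2.145×10⁻⁴ mol.
Photon energy: hc/λ = 5.042×10⁻¹⁹ J; per mole, 3.036×10⁵ J mol⁻¹.
Energy required: 2.145×10⁻⁴ × 3.036×10⁵ = 65.12 J.
Time: 65.12 J / 0.014 W = 4700 s.

t ≈ 4700 s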